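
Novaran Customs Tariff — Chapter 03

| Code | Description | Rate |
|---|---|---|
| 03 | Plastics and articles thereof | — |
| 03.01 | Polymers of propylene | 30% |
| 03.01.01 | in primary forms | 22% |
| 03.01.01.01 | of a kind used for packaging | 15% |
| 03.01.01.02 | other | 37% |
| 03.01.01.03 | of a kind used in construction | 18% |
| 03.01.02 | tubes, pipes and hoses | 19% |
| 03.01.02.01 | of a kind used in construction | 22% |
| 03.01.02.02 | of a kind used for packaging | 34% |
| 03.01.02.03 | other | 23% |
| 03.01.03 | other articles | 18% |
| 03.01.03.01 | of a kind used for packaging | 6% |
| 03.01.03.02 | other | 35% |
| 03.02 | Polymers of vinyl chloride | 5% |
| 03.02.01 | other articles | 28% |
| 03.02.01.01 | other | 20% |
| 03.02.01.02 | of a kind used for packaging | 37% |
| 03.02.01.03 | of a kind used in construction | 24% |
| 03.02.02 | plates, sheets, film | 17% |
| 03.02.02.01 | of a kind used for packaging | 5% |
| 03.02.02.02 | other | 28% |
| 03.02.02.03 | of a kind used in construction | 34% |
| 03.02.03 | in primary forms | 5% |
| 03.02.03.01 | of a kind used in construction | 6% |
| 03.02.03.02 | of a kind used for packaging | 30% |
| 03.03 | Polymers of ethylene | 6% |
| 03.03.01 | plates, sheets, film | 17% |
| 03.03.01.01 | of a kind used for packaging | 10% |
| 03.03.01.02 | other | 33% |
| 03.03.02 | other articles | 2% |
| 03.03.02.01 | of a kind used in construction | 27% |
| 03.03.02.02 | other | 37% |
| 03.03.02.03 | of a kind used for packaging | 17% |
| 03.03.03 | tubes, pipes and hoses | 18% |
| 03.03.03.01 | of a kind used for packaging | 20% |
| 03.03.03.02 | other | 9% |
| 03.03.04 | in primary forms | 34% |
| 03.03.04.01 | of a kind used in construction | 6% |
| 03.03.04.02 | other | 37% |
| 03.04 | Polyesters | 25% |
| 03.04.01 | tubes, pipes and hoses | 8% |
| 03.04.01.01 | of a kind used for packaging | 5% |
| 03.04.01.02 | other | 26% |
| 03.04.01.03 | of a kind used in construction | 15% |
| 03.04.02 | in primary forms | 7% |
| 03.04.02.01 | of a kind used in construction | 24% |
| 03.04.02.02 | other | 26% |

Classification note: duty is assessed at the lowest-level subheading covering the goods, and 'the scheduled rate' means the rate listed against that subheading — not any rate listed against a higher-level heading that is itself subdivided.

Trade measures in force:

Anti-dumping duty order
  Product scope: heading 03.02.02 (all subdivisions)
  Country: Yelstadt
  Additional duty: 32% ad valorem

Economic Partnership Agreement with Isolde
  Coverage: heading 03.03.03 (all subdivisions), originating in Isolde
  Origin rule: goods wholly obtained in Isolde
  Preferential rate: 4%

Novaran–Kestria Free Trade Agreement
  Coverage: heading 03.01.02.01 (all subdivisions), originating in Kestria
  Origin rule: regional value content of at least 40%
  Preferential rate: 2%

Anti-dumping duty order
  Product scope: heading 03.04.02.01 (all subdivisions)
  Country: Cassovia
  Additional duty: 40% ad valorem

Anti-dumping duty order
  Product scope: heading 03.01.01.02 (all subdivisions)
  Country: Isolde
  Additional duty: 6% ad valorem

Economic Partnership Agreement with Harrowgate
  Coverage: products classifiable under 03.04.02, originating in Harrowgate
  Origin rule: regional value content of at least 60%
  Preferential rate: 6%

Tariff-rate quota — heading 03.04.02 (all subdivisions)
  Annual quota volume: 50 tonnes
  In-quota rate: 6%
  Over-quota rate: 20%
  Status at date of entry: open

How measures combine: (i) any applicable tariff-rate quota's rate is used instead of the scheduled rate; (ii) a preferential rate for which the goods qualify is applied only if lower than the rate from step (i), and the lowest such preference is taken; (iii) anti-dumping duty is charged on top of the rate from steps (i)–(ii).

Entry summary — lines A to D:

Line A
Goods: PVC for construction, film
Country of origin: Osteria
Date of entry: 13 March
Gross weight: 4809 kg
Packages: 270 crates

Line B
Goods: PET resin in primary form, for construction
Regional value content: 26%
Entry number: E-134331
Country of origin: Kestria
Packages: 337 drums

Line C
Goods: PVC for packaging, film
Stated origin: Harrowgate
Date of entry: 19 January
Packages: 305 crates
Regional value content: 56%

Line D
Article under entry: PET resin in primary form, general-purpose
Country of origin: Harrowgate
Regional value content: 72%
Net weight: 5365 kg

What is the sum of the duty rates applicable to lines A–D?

Line A: PVC → 03.02; film → 03.02.02; for construction → 03.02.02.03. Scheduled 34%. No special measure applies. → 34%.
Line B: PET → 03.04; resin in primary form → 03.04.02; for construction → 03.04.02.01. Scheduled 24%. quota on 03.04.02 open → in-quota 6%; Kestria agreement on 03.01.02.01: 03.04.02.01 not covered. → 6%.
Line C: PVC → 03.02; film → 03.02.02; for packaging → 03.02.02.01. Scheduled 5%. Harrowgate agreement on 03.04.02: 03.02.02.01 not covered. → 5%.
Line D: PET → 03.04; resin in primary form → 03.04.02; general-purpose → 03.04.02.02. Scheduled 26%. quota on 03.04.02 open → in-quota 6%; Harrowgate agreement on 03.04.02: RVC ≥ 60% → 6% available; preference 6% not lower than 6% → no reduction. → 6%.
Sum: 34% + 6% + 5% + 6% = 51%.

51%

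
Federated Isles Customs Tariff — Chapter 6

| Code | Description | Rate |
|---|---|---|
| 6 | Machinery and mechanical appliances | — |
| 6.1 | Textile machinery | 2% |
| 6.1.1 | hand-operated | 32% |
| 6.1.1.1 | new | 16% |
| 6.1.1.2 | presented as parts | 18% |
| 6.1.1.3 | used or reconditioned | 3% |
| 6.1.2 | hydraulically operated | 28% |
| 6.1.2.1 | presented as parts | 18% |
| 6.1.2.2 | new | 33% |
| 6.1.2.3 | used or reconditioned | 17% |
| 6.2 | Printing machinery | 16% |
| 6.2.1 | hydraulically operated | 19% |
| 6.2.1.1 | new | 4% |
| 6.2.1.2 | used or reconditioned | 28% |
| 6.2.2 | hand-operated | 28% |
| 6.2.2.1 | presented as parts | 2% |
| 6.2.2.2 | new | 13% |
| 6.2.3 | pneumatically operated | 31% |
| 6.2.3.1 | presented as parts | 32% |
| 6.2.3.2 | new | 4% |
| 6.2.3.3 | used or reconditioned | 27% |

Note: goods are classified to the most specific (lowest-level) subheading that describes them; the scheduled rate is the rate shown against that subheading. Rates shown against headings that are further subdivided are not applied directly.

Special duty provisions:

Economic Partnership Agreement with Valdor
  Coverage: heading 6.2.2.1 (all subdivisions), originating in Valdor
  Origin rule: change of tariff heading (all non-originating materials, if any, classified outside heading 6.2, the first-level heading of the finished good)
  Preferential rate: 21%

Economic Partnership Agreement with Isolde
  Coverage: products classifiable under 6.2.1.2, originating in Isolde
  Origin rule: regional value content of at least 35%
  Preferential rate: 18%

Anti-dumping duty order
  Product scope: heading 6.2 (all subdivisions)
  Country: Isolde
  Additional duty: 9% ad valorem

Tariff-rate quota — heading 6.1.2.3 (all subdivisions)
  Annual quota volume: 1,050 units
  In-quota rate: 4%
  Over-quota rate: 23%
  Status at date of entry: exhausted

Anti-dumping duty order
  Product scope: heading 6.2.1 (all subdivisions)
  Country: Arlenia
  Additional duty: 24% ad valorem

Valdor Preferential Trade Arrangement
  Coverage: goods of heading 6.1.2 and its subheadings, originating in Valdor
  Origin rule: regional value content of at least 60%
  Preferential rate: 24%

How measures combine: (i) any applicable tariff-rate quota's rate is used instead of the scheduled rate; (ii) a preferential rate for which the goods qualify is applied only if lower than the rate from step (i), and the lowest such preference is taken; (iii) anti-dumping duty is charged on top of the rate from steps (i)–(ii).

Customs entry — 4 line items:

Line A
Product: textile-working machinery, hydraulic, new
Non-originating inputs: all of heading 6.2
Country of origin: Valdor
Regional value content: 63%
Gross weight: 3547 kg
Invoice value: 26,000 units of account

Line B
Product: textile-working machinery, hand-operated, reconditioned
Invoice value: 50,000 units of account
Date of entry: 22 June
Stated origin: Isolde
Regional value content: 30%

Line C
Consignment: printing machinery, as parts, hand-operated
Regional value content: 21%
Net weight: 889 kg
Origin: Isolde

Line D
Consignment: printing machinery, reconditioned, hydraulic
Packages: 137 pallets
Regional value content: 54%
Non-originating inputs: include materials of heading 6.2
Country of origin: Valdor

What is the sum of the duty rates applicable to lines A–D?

Line A: textile-working → 6.1; hydraulic → 6.1.2; new → 6.1.2.2. Scheduled 33%. Valdor agreement on 6.2.2.1: 6.1.2.2 not covered; Valdor agreement on 6.1.2: RVC ≥ 60% → 24% available; preferential 24%. → 24%.
Line B: textile-working → 6.1; hand-operated → 6.1.1; reconditioned → 6.1.1.3. Scheduled 3%. Isolde agreement on 6.2.1.2: 6.1.1.3 not covered. → 3%.
Line C: printing → 6.2; hand-operated → 6.2.2; as parts → 6.2.2.1. Scheduled 2%. Isolde agreement on 6.2.1.2: 6.2.2.1 not covered; anti-dumping (Isolde, 6.2): +9%; total 2% + 9% = 11%. → 11%.
Line D: printing → 6.2; hydraulic → 6.2.1; reconditioned → 6.2.1.2. Scheduled 28%. Valdor agreement on 6.2.2.1: 6.2.1.2 not covered; Valdor agreement on 6.1.2: 6.2.1.2 not covered. → 28%.
Sum: 24% + 3% + 11% + 28% = 66%.

66%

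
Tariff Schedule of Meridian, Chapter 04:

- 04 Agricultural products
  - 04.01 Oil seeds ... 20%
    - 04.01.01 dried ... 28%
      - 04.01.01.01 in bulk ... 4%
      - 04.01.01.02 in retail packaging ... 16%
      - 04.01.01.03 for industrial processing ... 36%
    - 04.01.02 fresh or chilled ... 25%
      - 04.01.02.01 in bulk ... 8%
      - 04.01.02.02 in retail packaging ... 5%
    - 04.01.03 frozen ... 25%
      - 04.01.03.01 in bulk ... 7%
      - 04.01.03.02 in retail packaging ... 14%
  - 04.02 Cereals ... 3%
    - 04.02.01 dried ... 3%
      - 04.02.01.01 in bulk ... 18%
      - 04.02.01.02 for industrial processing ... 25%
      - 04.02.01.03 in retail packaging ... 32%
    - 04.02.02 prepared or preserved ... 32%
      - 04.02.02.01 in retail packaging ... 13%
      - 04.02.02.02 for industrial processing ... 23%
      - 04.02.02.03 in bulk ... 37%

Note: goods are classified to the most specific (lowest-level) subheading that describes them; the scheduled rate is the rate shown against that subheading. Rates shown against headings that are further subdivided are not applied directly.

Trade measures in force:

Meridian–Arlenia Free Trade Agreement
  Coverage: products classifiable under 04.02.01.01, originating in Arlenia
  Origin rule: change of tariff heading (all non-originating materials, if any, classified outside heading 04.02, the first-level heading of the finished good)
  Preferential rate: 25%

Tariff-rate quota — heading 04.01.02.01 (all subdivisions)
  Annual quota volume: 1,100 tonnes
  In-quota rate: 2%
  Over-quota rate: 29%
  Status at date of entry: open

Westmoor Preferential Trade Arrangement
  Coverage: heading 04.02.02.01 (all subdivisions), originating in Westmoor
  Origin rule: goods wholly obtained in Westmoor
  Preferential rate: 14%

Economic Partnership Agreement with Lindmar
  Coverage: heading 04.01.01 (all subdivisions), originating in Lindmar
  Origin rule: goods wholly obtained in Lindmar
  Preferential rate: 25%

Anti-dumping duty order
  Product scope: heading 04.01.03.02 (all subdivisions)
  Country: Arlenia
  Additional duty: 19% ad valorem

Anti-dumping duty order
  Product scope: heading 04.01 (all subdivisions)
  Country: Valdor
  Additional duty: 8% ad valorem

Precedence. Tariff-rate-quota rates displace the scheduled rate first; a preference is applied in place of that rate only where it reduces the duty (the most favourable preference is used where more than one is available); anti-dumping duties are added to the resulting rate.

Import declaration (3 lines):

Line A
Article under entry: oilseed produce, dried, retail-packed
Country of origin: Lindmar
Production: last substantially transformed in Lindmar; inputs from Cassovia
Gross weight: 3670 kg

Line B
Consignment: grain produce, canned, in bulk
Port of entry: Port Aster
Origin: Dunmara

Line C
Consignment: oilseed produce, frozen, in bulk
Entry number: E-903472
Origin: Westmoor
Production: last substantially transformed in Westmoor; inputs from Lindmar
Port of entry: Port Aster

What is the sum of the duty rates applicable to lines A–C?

60%

Line A: oilseed → 04.01; dried → 04.01.01; retail-packed → 04.01.01.02. Scheduled 16%. Lindmar agreement on 04.01.01: not wholly obtained. → 16%.
Line B: grain → 04.02; canned → 04.02.02; in bulk → 04.02.02.03. Scheduled 37%. No special measure applies. → 37%.
Line C: oilseed → 04.01; frozen → 04.01.03; in bulk → 04.01.03.01. Scheduled 7%. Westmoor agreement on 04.02.02.01: 04.01.03.01 not covered. → 7%.
Sum: 16% + 37% + 7% = 60%.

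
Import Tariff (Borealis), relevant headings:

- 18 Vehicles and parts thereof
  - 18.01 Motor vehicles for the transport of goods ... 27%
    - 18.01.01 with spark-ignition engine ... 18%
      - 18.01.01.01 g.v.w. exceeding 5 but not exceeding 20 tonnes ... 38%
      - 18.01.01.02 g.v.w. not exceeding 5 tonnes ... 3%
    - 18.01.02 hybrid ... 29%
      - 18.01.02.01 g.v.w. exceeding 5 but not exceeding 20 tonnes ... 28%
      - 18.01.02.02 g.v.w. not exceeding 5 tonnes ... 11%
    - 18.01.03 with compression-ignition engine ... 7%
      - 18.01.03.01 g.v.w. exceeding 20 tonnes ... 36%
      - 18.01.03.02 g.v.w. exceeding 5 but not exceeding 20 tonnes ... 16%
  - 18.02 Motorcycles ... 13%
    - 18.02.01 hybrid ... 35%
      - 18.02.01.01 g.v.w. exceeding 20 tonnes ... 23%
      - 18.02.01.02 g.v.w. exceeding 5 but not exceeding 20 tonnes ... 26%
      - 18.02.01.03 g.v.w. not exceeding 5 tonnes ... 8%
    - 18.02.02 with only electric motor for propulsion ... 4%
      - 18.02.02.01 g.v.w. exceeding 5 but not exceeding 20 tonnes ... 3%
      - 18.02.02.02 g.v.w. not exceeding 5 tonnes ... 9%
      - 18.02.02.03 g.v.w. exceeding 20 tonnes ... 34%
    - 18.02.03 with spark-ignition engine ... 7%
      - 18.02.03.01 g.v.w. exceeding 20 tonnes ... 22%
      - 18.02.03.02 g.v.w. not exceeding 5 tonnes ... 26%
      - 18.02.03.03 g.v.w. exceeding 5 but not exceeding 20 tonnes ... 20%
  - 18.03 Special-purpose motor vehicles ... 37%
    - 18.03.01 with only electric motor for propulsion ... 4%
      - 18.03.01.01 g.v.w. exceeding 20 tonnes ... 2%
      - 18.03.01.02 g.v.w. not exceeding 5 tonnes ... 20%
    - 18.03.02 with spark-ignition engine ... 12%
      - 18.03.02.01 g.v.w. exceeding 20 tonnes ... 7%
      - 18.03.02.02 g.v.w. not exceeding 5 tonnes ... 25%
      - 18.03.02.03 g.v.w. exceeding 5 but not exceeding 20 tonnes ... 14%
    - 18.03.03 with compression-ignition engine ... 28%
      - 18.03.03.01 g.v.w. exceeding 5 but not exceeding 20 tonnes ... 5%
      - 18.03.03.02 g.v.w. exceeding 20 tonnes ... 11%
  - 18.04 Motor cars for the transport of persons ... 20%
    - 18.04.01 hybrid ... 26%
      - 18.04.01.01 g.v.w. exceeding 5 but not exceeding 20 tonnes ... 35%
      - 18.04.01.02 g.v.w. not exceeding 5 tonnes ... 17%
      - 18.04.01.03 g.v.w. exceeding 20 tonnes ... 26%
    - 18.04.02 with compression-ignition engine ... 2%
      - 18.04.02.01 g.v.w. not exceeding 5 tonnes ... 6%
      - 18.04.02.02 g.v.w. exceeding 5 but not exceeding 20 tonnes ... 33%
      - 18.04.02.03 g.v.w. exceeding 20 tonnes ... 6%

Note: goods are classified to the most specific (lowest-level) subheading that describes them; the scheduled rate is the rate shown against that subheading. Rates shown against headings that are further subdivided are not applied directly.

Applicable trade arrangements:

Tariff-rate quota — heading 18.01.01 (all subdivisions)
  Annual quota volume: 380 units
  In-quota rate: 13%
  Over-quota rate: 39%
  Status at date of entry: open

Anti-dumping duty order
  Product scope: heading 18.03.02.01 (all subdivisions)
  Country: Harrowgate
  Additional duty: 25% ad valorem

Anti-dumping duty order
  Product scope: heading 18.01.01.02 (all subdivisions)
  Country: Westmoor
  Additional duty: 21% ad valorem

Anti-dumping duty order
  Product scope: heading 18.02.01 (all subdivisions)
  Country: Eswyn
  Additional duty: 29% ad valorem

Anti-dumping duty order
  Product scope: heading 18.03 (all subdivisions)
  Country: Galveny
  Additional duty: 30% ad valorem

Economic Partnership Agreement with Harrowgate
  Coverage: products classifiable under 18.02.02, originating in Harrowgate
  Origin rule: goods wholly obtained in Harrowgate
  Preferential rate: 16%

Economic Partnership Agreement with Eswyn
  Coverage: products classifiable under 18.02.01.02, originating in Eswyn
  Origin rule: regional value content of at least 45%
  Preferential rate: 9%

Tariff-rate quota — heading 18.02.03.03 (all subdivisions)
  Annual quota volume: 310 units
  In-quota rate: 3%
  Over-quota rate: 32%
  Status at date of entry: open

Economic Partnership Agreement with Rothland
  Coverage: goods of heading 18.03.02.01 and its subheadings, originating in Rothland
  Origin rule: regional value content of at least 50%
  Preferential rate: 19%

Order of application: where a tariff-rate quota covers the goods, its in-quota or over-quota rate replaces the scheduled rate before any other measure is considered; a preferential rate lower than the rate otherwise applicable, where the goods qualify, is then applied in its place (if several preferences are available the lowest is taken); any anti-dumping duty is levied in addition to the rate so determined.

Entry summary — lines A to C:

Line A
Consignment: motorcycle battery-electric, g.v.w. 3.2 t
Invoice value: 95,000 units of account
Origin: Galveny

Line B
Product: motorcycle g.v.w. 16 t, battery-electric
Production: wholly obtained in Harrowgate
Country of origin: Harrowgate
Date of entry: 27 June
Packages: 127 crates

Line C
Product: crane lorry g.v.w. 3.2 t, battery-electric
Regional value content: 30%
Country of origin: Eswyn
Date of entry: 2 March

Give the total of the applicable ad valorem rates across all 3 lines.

32%

Line A: motorcycle → 18.02; battery-electric → 18.02.02; g.v.w. 3.2 t → 18.02.02.02. Scheduled 9%. No special measure applies. → 9%.
Line B: motorcycle → 18.02; battery-electric → 18.02.02; g.v.w. 16 t → 18.02.02.01. Scheduled 3%. Harrowgate agreement on 18.02.02: wholly obtained → 16% available; preference 16% not lower than 3% → no reduction. → 3%.
Line C: crane lorry → 18.03; battery-electric → 18.03.01; g.v.w. 3.2 t → 18.03.01.02. Scheduled 20%. Eswyn agreement on 18.02.01.02: 18.03.01.02 not covered. → 20%.
Sum: 9% + 3% + 20% = 32%.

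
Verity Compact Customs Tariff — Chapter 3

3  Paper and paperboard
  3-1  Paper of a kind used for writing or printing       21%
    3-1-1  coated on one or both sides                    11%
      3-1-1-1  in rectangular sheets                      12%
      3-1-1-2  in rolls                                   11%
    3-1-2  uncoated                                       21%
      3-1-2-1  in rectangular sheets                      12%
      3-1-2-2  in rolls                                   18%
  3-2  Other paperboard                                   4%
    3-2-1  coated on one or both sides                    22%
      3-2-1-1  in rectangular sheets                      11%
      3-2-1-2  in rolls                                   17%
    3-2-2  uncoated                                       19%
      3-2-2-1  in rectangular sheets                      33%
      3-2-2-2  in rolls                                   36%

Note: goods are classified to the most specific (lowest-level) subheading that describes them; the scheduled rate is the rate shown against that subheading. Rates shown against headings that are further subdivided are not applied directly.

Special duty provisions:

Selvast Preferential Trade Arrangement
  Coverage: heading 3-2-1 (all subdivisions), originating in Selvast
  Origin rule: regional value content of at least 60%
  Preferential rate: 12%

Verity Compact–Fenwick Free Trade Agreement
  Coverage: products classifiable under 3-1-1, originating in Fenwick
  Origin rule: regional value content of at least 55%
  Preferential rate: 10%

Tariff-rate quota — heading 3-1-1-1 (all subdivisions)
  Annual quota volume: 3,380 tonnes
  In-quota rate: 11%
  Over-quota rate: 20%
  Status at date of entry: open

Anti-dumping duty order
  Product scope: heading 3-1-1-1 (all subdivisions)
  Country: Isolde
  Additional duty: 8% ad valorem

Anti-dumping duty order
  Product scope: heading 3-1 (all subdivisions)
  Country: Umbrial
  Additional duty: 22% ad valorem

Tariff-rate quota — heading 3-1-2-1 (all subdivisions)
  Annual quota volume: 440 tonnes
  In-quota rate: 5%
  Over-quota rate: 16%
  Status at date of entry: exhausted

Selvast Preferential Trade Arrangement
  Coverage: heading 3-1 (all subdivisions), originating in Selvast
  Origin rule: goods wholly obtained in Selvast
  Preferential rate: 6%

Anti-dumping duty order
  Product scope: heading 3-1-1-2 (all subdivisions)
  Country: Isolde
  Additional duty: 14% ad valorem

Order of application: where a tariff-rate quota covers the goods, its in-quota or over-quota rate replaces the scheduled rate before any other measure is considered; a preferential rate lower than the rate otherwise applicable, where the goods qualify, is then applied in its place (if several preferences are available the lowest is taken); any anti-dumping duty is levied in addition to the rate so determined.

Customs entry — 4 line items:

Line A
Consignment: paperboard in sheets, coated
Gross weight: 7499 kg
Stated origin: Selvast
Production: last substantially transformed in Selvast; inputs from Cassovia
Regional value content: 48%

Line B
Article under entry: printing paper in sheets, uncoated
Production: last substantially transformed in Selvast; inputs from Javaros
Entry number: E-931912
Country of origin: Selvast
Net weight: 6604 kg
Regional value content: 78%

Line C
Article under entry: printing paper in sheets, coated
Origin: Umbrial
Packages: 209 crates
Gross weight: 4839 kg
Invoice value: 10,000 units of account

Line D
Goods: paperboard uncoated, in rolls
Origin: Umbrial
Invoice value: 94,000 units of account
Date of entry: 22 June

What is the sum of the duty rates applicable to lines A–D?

96%

Line A: paperboard → 3-2; coated → 3-2-1; in sheets → 3-2-1-1. Scheduled 11%. Selvast agreement on 3-2-1: RVC < 60%; Selvast agreement on 3-1: 3-2-1-1 not covered. → 11%.
Line B: printing paper → 3-1; uncoated → 3-1-2; in sheets → 3-1-2-1. Scheduled 12%. quota on 3-1-2-1 exhausted → over-quota 16%; Selvast agreement on 3-2-1: 3-1-2-1 not covered; Selvast agreement on 3-1: not wholly obtained. → 16%.
Line C: printing paper → 3-1; coated → 3-1-1; in sheets → 3-1-1-1. Scheduled 12%. quota on 3-1-1-1 open → in-quota 11%; anti-dumping (Umbrial, 3-1): +22%; total 11% + 22% = 33%. → 33%.
Line D: paperboard → 3-2; uncoated → 3-2-2; in rolls → 3-2-2-2. Scheduled 36%. No special measure applies. → 36%.
Sum: 11% + 16% + 33% + 36% = 96%.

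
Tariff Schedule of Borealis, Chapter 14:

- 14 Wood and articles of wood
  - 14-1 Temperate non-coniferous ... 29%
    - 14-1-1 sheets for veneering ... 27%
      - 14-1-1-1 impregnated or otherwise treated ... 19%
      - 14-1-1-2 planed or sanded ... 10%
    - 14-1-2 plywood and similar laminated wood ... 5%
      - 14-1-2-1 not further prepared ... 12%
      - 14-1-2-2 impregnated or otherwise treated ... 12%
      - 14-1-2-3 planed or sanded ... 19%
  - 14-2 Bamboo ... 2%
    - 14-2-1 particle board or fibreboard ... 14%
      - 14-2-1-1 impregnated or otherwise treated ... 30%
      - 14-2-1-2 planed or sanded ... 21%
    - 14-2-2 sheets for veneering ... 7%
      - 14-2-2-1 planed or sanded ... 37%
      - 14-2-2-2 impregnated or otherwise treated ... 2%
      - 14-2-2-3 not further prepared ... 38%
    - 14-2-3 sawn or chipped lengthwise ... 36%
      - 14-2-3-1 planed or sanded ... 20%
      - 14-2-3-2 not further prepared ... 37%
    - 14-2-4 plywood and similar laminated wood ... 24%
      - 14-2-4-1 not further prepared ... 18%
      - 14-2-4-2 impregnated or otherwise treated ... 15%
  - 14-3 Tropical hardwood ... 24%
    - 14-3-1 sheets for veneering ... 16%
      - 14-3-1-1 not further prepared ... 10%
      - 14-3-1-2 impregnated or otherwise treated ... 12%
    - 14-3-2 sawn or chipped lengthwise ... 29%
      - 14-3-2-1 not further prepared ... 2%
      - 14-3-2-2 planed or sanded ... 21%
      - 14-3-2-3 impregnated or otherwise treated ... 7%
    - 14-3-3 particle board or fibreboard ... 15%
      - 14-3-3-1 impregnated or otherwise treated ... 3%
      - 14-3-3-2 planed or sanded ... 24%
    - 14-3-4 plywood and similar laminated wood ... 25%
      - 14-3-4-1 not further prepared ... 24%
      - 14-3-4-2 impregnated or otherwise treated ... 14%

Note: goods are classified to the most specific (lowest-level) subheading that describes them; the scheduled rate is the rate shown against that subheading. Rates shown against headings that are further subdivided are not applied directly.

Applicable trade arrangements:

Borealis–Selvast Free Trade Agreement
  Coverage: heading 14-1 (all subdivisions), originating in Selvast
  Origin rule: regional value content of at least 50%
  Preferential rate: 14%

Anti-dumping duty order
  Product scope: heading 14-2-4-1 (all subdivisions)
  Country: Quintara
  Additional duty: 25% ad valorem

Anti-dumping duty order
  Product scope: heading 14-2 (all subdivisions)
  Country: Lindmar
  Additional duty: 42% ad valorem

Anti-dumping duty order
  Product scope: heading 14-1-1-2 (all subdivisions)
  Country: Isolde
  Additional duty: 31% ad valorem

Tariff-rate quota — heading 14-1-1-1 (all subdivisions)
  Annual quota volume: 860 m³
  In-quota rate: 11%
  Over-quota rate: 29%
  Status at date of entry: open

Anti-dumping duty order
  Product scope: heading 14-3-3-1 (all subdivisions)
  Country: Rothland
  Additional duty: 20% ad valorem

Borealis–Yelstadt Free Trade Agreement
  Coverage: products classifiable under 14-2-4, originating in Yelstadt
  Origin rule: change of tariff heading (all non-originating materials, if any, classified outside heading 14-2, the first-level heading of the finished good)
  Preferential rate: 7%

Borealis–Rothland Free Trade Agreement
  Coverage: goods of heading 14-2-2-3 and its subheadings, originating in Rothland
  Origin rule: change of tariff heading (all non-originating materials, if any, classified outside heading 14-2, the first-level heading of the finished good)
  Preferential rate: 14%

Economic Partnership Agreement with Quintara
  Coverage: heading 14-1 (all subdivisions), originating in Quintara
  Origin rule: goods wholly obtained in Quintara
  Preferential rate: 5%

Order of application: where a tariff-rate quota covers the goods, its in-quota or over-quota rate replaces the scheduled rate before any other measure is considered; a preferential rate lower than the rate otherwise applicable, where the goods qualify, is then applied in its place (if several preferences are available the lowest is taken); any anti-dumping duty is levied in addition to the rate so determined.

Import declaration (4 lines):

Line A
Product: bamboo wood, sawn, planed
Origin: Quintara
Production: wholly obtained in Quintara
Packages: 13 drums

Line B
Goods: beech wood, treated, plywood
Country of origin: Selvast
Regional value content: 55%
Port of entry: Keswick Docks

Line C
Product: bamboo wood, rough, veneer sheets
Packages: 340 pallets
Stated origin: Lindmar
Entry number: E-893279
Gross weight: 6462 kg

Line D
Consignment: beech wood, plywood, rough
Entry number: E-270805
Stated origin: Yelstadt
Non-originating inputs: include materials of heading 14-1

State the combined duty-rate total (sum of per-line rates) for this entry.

124%

Line A: bamboo → 14-2; sawn → 14-2-3; planed → 14-2-3-1. Scheduled 20%. Quintara agreement on 14-1: 14-2-3-1 not covered. → 20%.
Line B: beech → 14-1; plywood → 14-1-2; treated → 14-1-2-2. Scheduled 12%. Selvast agreement on 14-1: RVC ≥ 50% → 14% available; preference 14% not lower than 12% → no reduction. → 12%.
Line C: bamboo → 14-2; veneer sheets → 14-2-2; rough → 14-2-2-3. Scheduled 38%. anti-dumping (Lindmar, 14-2): +42%; total 38% + 42% = 80%. → 80%.
Line D: beech → 14-1; plywood → 14-1-2; rough → 14-1-2-1. Scheduled 12%. Yelstadt agreement on 14-2-4: 14-1-2-1 not covered. → 12%.
Sum: 20% + 12% + 80% + 12% = 124%.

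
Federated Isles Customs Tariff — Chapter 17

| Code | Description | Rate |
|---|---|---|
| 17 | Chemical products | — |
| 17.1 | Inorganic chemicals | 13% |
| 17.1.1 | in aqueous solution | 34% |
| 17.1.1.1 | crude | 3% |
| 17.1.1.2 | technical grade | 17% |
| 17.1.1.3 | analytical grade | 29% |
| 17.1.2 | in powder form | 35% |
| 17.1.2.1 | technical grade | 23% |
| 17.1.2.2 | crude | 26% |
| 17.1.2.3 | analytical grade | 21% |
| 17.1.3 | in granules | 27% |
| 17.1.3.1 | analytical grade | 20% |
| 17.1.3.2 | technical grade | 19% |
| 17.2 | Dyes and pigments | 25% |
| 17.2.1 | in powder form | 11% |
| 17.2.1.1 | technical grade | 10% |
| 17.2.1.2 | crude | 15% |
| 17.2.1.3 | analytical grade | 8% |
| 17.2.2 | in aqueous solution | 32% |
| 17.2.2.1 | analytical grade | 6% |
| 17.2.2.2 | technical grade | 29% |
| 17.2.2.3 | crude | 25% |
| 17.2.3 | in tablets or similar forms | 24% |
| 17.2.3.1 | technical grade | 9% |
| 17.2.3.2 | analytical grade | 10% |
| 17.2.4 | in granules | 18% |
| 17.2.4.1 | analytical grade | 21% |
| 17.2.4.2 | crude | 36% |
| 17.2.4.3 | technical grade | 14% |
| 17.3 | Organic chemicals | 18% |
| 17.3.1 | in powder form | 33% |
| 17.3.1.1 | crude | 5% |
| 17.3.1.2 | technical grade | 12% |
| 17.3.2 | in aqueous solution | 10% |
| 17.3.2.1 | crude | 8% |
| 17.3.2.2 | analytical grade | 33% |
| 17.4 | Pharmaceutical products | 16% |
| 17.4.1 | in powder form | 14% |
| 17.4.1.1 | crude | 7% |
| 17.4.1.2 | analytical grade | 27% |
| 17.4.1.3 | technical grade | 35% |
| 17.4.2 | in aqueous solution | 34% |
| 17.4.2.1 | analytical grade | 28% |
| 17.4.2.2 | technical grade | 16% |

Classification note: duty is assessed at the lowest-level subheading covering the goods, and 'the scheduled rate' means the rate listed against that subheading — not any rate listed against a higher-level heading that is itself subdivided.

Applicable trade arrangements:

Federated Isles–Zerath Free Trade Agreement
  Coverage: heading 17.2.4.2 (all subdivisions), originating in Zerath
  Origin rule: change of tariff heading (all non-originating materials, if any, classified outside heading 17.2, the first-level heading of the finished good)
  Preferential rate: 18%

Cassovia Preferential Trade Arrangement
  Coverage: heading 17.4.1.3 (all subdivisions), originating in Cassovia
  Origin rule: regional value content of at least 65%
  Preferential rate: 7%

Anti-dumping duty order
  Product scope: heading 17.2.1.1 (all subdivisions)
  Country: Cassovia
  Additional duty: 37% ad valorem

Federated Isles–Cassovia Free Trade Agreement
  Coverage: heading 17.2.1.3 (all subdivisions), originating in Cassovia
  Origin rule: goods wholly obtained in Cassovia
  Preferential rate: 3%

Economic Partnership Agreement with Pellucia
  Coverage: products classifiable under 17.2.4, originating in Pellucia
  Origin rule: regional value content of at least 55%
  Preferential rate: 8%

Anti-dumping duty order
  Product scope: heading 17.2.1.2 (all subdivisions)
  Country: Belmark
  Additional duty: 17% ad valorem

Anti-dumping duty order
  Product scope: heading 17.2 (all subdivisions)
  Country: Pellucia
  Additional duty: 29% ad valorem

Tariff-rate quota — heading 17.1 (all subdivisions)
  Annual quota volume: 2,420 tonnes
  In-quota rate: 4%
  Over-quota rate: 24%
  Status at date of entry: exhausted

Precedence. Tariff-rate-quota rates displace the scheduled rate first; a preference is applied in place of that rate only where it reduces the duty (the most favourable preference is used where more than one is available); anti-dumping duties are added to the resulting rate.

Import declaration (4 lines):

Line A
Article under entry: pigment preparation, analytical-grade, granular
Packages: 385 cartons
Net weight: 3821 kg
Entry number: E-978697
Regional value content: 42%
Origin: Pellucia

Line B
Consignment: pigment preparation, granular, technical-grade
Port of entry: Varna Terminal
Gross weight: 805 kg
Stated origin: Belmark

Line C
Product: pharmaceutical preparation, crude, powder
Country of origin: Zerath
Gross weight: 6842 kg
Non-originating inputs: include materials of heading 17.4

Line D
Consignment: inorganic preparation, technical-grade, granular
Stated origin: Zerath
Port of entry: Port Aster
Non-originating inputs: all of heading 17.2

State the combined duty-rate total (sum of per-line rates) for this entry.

95%

Line A: pigment → 17.2; granular → 17.2.4; analytical-grade → 17.2.4.1. Scheduled 21%. Pellucia agreement on 17.2.4: RVC < 55%; anti-dumping (Pellucia, 17.2): +29%; total 21% + 29% = 50%. → 50%.
Line B: pigment → 17.2; granular → 17.2.4; technical-grade → 17.2.4.3. Scheduled 14%. No special measure applies. → 14%.
Line C: pharmaceutical → 17.4; powder → 17.4.1; crude → 17.4.1.1. Scheduled 7%. Zerath agreement on 17.2.4.2: 17.4.1.1 not covered. → 7%.
Line D: inorganic → 17.1; granular → 17.1.3; technical-grade → 17.1.3.2. Scheduled 19%. quota on 17.1 exhausted → over-quota 24%; Zerath agreement on 17.2.4.2: 17.1.3.2 not covered. → 24%.
Sum: 50% + 14% + 7% + 24% = 95%.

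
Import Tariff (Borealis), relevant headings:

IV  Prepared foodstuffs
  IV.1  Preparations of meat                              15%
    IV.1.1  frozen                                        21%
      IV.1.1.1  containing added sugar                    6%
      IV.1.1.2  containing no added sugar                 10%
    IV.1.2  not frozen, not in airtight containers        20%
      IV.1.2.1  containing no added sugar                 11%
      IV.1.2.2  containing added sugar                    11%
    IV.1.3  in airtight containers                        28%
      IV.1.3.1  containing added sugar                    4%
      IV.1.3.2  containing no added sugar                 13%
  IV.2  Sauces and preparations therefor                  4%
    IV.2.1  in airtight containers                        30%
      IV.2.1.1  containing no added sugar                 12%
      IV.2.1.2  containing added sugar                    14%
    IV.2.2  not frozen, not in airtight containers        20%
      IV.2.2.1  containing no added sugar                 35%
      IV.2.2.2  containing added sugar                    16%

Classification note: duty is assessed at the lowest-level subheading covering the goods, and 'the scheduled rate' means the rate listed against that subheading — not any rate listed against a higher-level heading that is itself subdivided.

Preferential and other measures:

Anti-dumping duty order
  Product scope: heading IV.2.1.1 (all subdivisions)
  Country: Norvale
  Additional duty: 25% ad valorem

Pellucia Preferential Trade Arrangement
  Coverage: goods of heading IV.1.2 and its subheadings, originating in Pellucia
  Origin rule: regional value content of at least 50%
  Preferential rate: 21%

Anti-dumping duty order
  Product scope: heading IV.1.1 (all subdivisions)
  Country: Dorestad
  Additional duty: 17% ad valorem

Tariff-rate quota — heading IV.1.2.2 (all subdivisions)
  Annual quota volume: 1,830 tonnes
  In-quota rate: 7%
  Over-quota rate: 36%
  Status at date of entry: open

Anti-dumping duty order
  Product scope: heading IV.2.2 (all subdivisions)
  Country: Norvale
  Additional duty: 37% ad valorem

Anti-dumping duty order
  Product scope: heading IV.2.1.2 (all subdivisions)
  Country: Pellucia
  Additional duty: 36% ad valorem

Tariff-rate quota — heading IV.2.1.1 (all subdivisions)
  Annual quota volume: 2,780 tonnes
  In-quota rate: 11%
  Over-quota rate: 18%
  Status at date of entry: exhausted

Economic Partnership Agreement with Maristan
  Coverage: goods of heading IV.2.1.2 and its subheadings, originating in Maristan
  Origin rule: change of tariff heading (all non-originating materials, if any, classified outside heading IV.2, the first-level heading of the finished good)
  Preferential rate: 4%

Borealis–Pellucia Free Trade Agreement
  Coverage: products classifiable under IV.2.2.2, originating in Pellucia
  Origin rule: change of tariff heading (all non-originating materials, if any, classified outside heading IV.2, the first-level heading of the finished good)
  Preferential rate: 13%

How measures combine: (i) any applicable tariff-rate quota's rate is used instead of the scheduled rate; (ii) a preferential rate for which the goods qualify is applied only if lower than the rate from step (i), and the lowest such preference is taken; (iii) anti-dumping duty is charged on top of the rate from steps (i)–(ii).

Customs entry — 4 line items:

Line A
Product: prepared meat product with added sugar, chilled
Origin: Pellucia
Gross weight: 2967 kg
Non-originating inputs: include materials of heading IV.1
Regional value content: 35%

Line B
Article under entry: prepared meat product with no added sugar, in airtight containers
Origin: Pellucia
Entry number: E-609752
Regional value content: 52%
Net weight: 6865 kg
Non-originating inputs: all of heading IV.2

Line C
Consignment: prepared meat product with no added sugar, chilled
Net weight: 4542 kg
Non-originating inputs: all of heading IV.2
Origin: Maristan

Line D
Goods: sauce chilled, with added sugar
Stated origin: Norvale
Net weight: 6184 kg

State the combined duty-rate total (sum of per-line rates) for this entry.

Line A: prepared meat product → IV.1; chilled → IV.1.2; with added sugar → IV.1.2.2. Scheduled 11%. quota on IV.1.2.2 open → in-quota 7%; Pellucia agreement on IV.1.2: RVC < 50%; Pellucia agreement on IV.2.2.2: IV.1.2.2 not covered. → 7%.
Line B: prepared meat product → IV.1; in airtight containers → IV.1.3; with no added sugar → IV.1.3.2. Scheduled 13%. Pellucia agreement on IV.1.2: IV.1.3.2 not covered; Pellucia agreement on IV.2.2.2: IV.1.3.2 not covered. → 13%.
Line C: prepared meat product → IV.1; chilled → IV.1.2; with no added sugar → IV.1.2.1. Scheduled 11%. Maristan agreement on IV.2.1.2: IV.1.2.1 not covered. → 11%.
Line D: sauce → IV.2; chilled → IV.2.2; with added sugar → IV.2.2.2. Scheduled 16%. anti-dumping (Norvale, IV.2.2): +37%; total 16% + 37% = 53%. → 53%.
Sum: 7% + 13% + 11% + 53% = 84%.

84%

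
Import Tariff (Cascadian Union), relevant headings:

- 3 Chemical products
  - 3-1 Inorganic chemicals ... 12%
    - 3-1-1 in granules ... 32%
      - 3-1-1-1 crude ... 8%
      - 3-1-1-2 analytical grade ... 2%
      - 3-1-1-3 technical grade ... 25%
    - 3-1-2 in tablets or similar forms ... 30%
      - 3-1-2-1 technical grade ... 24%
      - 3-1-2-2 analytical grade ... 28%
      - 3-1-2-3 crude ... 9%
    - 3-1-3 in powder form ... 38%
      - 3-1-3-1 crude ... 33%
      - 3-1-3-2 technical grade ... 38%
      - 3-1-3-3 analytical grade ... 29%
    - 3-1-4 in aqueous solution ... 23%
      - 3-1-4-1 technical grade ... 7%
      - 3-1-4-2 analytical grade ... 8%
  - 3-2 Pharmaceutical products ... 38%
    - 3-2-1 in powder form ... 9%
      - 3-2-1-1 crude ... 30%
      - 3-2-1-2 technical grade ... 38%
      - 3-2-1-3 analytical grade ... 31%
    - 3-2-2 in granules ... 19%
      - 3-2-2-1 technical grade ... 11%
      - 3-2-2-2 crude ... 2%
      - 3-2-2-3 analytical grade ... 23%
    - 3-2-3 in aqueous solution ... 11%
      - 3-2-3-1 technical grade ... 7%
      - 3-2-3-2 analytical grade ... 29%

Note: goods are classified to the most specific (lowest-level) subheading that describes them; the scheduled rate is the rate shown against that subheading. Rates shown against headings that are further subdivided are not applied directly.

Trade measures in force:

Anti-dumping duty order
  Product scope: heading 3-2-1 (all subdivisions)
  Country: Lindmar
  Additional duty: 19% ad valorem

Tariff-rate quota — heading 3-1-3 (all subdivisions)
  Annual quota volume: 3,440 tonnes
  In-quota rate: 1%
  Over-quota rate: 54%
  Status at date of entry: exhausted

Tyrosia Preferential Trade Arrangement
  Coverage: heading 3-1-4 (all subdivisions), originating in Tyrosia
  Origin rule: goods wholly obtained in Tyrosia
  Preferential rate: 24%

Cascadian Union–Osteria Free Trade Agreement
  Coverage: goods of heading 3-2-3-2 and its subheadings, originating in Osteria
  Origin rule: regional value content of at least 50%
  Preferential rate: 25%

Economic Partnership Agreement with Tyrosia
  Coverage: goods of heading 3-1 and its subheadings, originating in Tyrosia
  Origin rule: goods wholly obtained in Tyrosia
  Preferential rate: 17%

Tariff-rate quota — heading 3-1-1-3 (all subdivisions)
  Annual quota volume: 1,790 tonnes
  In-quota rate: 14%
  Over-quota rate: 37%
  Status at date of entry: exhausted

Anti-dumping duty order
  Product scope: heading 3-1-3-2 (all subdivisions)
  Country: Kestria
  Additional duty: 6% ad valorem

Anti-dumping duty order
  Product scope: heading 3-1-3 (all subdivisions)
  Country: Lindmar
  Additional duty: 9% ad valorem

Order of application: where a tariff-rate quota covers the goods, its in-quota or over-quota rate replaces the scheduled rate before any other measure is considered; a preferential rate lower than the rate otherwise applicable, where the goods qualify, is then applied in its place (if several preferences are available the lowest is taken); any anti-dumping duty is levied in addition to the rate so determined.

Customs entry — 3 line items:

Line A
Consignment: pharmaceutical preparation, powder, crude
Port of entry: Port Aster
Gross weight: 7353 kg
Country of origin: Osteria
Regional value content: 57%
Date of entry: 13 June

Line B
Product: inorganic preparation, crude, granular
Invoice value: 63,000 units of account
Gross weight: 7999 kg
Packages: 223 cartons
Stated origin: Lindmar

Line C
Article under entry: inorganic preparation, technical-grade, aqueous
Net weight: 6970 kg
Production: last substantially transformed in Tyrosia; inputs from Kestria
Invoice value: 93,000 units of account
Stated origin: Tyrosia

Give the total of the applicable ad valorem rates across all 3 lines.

Line A: pharmaceutical → 3-2; powder → 3-2-1; crude → 3-2-1-1. Scheduled 30%. Osteria agreement on 3-2-3-2: 3-2-1-1 not covered. → 30%.
Line B: inorganic → 3-1; granular → 3-1-1; crude → 3-1-1-1. Scheduled 8%. No special measure applies. → 8%.
Line C: inorganic → 3-1; aqueous → 3-1-4; technical-grade → 3-1-4-1. Scheduled 7%. Tyrosia agreement on 3-1-4: not wholly obtained; Tyrosia agreement on 3-1: not wholly obtained. → 7%.
Sum: 30% + 8% + 7% = 45%.

45%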